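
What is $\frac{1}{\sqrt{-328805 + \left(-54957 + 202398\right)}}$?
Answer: $- \frac{i \sqrt{45341}}{90682} \approx - 0.0023481 i$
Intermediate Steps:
$\frac{1}{\sqrt{-328805 + \left(-54957 + 202398\right)}} = \frac{1}{\sqrt{-328805 + 147441}} = \frac{1}{\sqrt{-181364}} = \frac{1}{2 i \sqrt{45341}} = - \frac{i \sqrt{45341}}{90682}$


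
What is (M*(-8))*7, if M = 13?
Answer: -728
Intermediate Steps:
(M*(-8))*7 = (13*(-8))*7 = -104*7 = -728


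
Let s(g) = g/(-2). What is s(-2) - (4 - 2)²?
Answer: -3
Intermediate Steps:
s(g) = -g/2 (s(g) = g*(-½) = -g/2)
s(-2) - (4 - 2)² = -½*(-2) - (4 - 2)² = 1 - 1*2² = 1 - 1*4 = 1 - 4 = -3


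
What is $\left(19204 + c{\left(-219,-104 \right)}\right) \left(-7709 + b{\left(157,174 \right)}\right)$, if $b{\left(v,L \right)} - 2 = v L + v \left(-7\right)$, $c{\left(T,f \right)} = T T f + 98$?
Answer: $-91979500704$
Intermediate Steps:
$c{\left(T,f \right)} = 98 + f T^{2}$ ($c{\left(T,f \right)} = T^{2} f + 98 = f T^{2} + 98 = 98 + f T^{2}$)
$b{\left(v,L \right)} = 2 - 7 v + L v$ ($b{\left(v,L \right)} = 2 + \left(v L + v \left(-7\right)\right) = 2 + \left(L v - 7 v\right) = 2 + \left(- 7 v + L v\right) = 2 - 7 v + L v$)
$\left(19204 + c{\left(-219,-104 \right)}\right) \left(-7709 + b{\left(157,174 \right)}\right) = \left(19204 + \left(98 - 104 \left(-219\right)^{2}\right)\right) \left(-7709 + \left(2 - 1099 + 174 \cdot 157\right)\right) = \left(19204 + \left(98 - 4987944\right)\right) \left(-7709 + \left(2 - 1099 + 27318\right)\right) = \left(19204 + \left(98 - 4987944\right)\right) \left(-7709 + 26221\right) = \left(19204 - 4987846\right) 18512 = \left(-4968642\right) 18512 = -91979500704$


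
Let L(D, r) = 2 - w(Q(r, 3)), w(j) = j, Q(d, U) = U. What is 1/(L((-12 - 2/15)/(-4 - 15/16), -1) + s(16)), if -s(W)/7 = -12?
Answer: 1/83 ≈ 0.012048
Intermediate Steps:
s(W) = 84 (s(W) = -7*(-12) = 84)
L(D, r) = -1 (L(D, r) = 2 - 1*3 = 2 - 3 = -1)
1/(L((-12 - 2/15)/(-4 - 15/16), -1) + s(16)) = 1/(-1 + 84) = 1/83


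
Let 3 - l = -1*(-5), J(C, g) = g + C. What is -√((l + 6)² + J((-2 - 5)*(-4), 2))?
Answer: -√46 ≈ -6.7823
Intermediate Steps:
J(C, g) = C + g
l = -2 (l = 3 - (-1)*(-5) = 3 - 1*5 = 3 - 5 = -2)
-√((l + 6)² + J((-2 - 5)*(-4), 2)) = -√((-2 + 6)² + ((-2 - 5)*(-4) + 2)) = -√(4² + (-7*(-4) + 2)) = -√(16 + (28 + 2)) = -√(16 + 30) = -√46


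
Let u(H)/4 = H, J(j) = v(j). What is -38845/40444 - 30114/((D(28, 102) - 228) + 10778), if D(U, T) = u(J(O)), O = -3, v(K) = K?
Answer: -813639613/213099436 ≈ -3.8181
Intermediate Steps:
J(j) = j
u(H) = 4*H
D(U, T) = -12 (D(U, T) = 4*(-3) = -12)
-38845/40444 - 30114/((D(28, 102) - 228) + 10778) = -38845/40444 - 30114/((-12 - 228) + 10778) = -38845*1/40444 - 30114/(-240 + 10778) = -38845/40444 - 30114/10538 = -38845/40444 - 30114*1/10538 = -38845/40444 - 15057/5269 = -813639613/213099436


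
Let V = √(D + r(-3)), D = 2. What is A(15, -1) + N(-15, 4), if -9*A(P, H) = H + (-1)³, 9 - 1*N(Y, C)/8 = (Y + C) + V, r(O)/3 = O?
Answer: 1442/9 - 8*I*√7 ≈ 160.22 - 21.166*I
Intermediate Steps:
r(O) = 3*O
V = I*√7 (V = √(2 + 3*(-3)) = √(2 - 9) = √(-7) = I*√7 ≈ 2.6458*I)
N(Y, C) = 72 - 8*C - 8*Y - 8*I*√7 (N(Y, C) = 72 - 8*((Y + C) + I*√7) = 72 - 8*((C + Y) + I*√7) = 72 - 8*(C + Y + I*√7) = 72 + (-8*C - 8*Y - 8*I*√7) = 72 - 8*C - 8*Y - 8*I*√7)
A(P, H) = ⅑ - H/9 (A(P, H) = -(H + (-1)³)/9 = -(H - 1)/9 = -(-1 + H)/9 = ⅑ - H/9)
A(15, -1) + N(-15, 4) = (⅑ - ⅑*(-1)) + (72 - 8*4 - 8*(-15) - 8*I*√7) = (⅑ + ⅑) + (72 - 32 + 120 - 8*I*√7) = 2/9 + (160 - 8*I*√7) = 1442/9 - 8*I*√7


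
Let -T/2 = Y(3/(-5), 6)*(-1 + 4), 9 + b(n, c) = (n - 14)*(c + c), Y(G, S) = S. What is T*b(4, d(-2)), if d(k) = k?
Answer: -1116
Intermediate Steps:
b(n, c) = -9 + 2*c*(-14 + n) (b(n, c) = -9 + (n - 14)*(c + c) = -9 + (-14 + n)*(2*c) = -9 + 2*c*(-14 + n))
T = -36 (T = -12*(-1 + 4) = -12*3 = -2*18 = -36)
T*b(4, d(-2)) = -36*(-9 - 28*(-2) + 2*(-2)*4) = -36*(-9 + 56 - 16) = -36*31 = -1116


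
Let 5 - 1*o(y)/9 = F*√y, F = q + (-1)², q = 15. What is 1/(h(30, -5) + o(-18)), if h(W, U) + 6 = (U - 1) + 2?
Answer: I/(35*I + 432*√2) ≈ 9.3465e-5 + 0.0016315*I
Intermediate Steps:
h(W, U) = -5 + U (h(W, U) = -6 + ((U - 1) + 2) = -6 + ((-1 + U) + 2) = -6 + (1 + U) = -5 + U)
F = 16 (F = 15 + (-1)² = 15 + 1 = 16)
o(y) = 45 - 144*√y
1/(h(30, -5) + o(-18)) = 1/((-5 - 5) + (45 - 432*I*√2)) = 1/(-10 + (45 - 432*I*√2)) = 1/(35 - 432*I*√2)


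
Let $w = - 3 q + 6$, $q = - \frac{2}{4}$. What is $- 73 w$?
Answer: $- \frac{1095}{2} \approx -547.5$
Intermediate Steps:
$q = - \frac{1}{2}$ ($q = \left(-2\right) \frac{1}{4} = - \frac{1}{2} \approx -0.5$)
$w = \frac{15}{2}$ ($w = \left(-3\right) \left(- \frac{1}{2}\right) + 6 = \frac{3}{2} + 6 = \frac{15}{2} \approx 7.5$)
$- 73 w = \left(-73\right) \frac{15}{2} = - \frac{1095}{2}$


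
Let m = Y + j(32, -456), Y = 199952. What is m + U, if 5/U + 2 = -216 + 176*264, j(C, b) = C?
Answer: 9248460069/46246 ≈ 1.9998e+5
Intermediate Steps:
m = 199984 (m = 199952 + 32 = 199984)
U = 5/46246 (U = 5/(-2 + (-216 + 176*264)) = 5/(-2 + (-216 + 46464)) = 5/(-2 + 46248) = 5/46246 ≈ 0.00010812)
m + U = 199984 + 5/46246 = 9248460069/46246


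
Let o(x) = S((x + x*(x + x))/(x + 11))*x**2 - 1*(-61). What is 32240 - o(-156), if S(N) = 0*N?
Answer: 32179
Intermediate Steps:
S(N) = 0
o(x) = 61 (o(x) = 0*x**2 - 1*(-61) = 0 + 61 = 61)
32240 - o(-156) = 32240 - 1*61 = 32240 - 61 = 32179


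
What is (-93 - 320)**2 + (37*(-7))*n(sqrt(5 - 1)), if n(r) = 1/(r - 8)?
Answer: 1023673/6 ≈ 1.7061e+5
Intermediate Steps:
n(r) = 1/(-8 + r)
(-93 - 320)**2 + (37*(-7))*n(sqrt(5 - 1)) = (-93 - 320)**2 + (37*(-7))/(-8 + sqrt(5 - 1)) = (-413)**2 - 259/(-8 + sqrt(4)) = 170569 - 259/(-8 + 2) = 170569 - 259/(-6) = 170569 - 259*(-1/6) = 170569 + 259/6 = 1023673/6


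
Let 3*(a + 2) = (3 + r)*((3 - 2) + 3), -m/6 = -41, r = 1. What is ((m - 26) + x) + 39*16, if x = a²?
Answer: 7696/9 ≈ 855.11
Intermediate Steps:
m = 246 (m = -6*(-41) = 246)
a = 10/3 (a = -2 + ((3 + 1)*((3 - 2) + 3))/3 = -2 + (4*(1 + 3))/3 = -2 + (4*4)/3 = -2 + (⅓)*16 = -2 + 16/3 = 10/3 ≈ 3.3333)
x = 100/9 (x = (10/3)² = 100/9 ≈ 11.111)
((m - 26) + x) + 39*16 = ((246 - 26) + 100/9) + 39*16 = (220 + 100/9) + 624 = 2080/9 + 624 = 7696/9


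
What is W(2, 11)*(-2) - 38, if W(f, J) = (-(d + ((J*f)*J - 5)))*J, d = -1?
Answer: 5154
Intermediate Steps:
W(f, J) = J*(6 - f*J²) (W(f, J) = (-(-1 + ((J*f)*J - 5)))*J = (-(-1 + (f*J² - 5)))*J = (-(-1 + (-5 + f*J²)))*J = (-(-6 + f*J²))*J = (6 - f*J²)*J = J*(6 - f*J²))
W(2, 11)*(-2) - 38 = (11*(6 - 1*2*11²))*(-2) - 38 = (11*(6 - 1*2*121))*(-2) - 38 = (11*(6 - 242))*(-2) - 38 = (11*(-236))*(-2) - 38 = -2596*(-2) - 38 = 5192 - 38 = 5154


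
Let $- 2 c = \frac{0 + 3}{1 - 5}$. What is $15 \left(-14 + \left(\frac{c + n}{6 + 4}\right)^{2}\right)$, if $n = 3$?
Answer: $- \frac{266613}{1280} \approx -208.29$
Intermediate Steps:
$c = \frac{3}{8}$ ($c = - \frac{\left(0 + 3\right) \frac{1}{1 - 5}}{2} = - \frac{3 \frac{1}{-4}}{2} = - \frac{3 \left(- \frac{1}{4}\right)}{2} = \left(- \frac{1}{2}\right) \left(- \frac{3}{4}\right) = \frac{3}{8} \approx 0.375$)
$15 \left(-14 + \left(\frac{c + n}{6 + 4}\right)^{2}\right) = 15 \left(-14 + \left(\frac{\frac{3}{8} + 3}{6 + 4}\right)^{2}\right) = 15 \left(-14 + \left(\frac{27}{8 \cdot 10}\right)^{2}\right) = 15 \left(-14 + \left(\frac{27}{8} \cdot \frac{1}{10}\right)^{2}\right) = 15 \left(-14 + \left(\frac{27}{80}\right)^{2}\right) = 15 \left(-14 + \frac{729}{6400}\right) = 15 \left(- \frac{88871}{6400}\right) = - \frac{266613}{1280}$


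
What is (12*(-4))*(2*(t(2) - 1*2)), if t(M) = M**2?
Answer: -192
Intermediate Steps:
(12*(-4))*(2*(t(2) - 1*2)) = (12*(-4))*(2*(2**2 - 1*2)) = -96*(4 - 2) = -96*2 = -48*4 = -192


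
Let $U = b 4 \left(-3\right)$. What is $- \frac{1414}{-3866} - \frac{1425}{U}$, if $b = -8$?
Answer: $- \frac{895551}{61856} \approx -14.478$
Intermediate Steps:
$U = 96$ ($U = \left(-8\right) 4 \left(-3\right) = \left(-32\right) \left(-3\right) = 96$)
$- \frac{1414}{-3866} - \frac{1425}{U} = - \frac{1414}{-3866} - \frac{1425}{96} = \left(-1414\right) \left(- \frac{1}{3866}\right) - \frac{475}{32} = \frac{707}{1933} - \frac{475}{32} = - \frac{895551}{61856}$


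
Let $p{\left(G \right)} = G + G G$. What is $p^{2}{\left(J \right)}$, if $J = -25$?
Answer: $360000$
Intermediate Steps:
$p{\left(G \right)} = G + G^{2}$
$p^{2}{\left(J \right)} = \left(- 25 \left(1 - 25\right)\right)^{2} = \left(\left(-25\right) \left(-24\right)\right)^{2} = 600^{2} = 360000$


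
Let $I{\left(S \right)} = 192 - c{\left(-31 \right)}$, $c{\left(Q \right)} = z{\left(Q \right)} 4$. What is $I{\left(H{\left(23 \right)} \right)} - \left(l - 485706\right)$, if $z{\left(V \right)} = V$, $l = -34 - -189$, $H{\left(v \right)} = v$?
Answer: $485867$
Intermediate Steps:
$l = 155$ ($l = -34 + 189 = 155$)
$c{\left(Q \right)} = 4 Q$ ($c{\left(Q \right)} = Q 4 = 4 Q$)
$I{\left(S \right)} = 316$ ($I{\left(S \right)} = 192 - 4 \left(-31\right) = 192 - -124 = 192 + 124 = 316$)
$I{\left(H{\left(23 \right)} \right)} - \left(l - 485706\right) = 316 - \left(155 - 485706\right) = 316 - -485551 = 316 + 485551 = 485867$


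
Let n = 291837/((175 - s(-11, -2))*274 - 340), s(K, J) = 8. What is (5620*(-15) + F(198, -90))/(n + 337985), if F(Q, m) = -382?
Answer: -3846087076/15350894567 ≈ -0.25055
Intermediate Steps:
n = 291837/45418 (n = 291837/((175 - 1*8)*274 - 340) = 291837/((175 - 8)*274 - 340) = 291837/(167*274 - 340) = 291837/(45758 - 340) = 291837/45418 ≈ 6.4256)
(5620*(-15) + F(198, -90))/(n + 337985) = (5620*(-15) - 382)/(291837/45418 + 337985) = (-84300 - 382)/(15350894567/45418) = -84682*45418/15350894567 = -3846087076/15350894567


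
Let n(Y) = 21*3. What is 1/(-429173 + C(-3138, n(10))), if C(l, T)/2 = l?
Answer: -1/435449 ≈ -2.2965e-6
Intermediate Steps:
n(Y) = 63
C(l, T) = 2*l
1/(-429173 + C(-3138, n(10))) = 1/(-429173 + 2*(-3138)) = 1/(-429173 - 6276) = 1/(-435449) = -1/435449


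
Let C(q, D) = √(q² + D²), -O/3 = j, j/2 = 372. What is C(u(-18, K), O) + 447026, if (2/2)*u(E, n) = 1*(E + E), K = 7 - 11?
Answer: 447026 + 36*√3845 ≈ 4.4926e+5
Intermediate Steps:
j = 744 (j = 2*372 = 744)
O = -2232 (O = -3*744 = -2232)
K = -4
u(E, n) = 2*E (u(E, n) = 1*(E + E) = 1*(2*E) = 2*E)
C(q, D) = √(D² + q²)
C(u(-18, K), O) + 447026 = √((-2232)² + (2*(-18))²) + 447026 = √(4981824 + (-36)²) + 447026 = √(4981824 + 1296) + 447026 = √4983120 + 447026 = 36*√3845 + 447026 = 447026 + 36*√3845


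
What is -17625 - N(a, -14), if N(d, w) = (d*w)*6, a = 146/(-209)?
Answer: -3695889/209 ≈ -17684.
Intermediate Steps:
a = -146/209 (a = 146*(-1/209) = -146/209 ≈ -0.69856)
N(d, w) = 6*d*w
-17625 - N(a, -14) = -17625 - 6*(-146)*(-14)/209 = -17625 - 1*12264/209 = -17625 - 12264/209 = -3695889/209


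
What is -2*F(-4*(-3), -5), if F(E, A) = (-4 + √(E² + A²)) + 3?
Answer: -24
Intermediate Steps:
F(E, A) = -1 + √(A² + E²) (F(E, A) = (-4 + √(A² + E²)) + 3 = -1 + √(A² + E²))
-2*F(-4*(-3), -5) = -2*(-1 + √((-5)² + (-4*(-3))²)) = -2*(-1 + √(25 + 12²)) = -2*(-1 + √(25 + 144)) = -2*(-1 + √169) = -2*(-1 + 13) = -2*12 = -24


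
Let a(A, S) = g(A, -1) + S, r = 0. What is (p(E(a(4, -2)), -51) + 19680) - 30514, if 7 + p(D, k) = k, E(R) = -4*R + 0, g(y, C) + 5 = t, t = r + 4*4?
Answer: -10892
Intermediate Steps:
t = 16 (t = 0 + 4*4 = 0 + 16 = 16)
g(y, C) = 11 (g(y, C) = -5 + 16 = 11)
a(A, S) = 11 + S
E(R) = -4*R
p(D, k) = -7 + k
(p(E(a(4, -2)), -51) + 19680) - 30514 = ((-7 - 51) + 19680) - 30514 = (-58 + 19680) - 30514 = 19622 - 30514 = -10892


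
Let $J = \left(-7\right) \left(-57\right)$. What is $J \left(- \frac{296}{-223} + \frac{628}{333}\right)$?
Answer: $\frac{31735396}{24753} \approx 1282.1$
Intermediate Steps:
$J = 399$
$J \left(- \frac{296}{-223} + \frac{628}{333}\right) = 399 \left(- \frac{296}{-223} + \frac{628}{333}\right) = 399 \left(\left(-296\right) \left(- \frac{1}{223}\right) + 628 \cdot \frac{1}{333}\right) = 399 \left(\frac{296}{223} + \frac{628}{333}\right) = 399 \cdot \frac{238612}{74259} = \frac{31735396}{24753}$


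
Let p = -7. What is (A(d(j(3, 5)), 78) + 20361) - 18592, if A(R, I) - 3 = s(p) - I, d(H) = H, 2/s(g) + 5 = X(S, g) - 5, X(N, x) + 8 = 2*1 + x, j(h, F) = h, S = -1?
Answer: 38960/23 ≈ 1693.9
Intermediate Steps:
X(N, x) = -6 + x (X(N, x) = -8 + (2*1 + x) = -8 + (2 + x) = -6 + x)
s(g) = 2/(-16 + g) (s(g) = 2/(-5 + ((-6 + g) - 5)) = 2/(-5 + (-11 + g)) = 2/(-16 + g))
A(R, I) = 67/23 - I (A(R, I) = 3 + (2/(-16 - 7) - I) = 3 + (2/(-23) - I) = 3 + (2*(-1/23) - I) = 3 + (-2/23 - I) = 67/23 - I)
(A(d(j(3, 5)), 78) + 20361) - 18592 = ((67/23 - 1*78) + 20361) - 18592 = ((67/23 - 78) + 20361) - 18592 = (-1727/23 + 20361) - 18592 = 466576/23 - 18592 = 38960/23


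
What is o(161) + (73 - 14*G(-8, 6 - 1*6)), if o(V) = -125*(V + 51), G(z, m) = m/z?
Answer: -26427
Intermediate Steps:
o(V) = -6375 - 125*V (o(V) = -125*(51 + V) = -6375 - 125*V)
o(161) + (73 - 14*G(-8, 6 - 1*6)) = (-6375 - 125*161) + (73 - 14*(6 - 1*6)/(-8)) = (-6375 - 20125) + (73 - 14*(6 - 6)*(-1)/8) = -26500 + (73 - 0*(-1)/8) = -26500 + (73 - 14*0) = -26500 + (73 + 0) = -26500 + 73 = -26427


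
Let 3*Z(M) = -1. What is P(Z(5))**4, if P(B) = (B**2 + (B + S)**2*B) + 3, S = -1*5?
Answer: 875213056/531441 ≈ 1646.9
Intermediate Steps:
S = -5
Z(M) = -1/3 (Z(M) = (1/3)*(-1) = -1/3)
P(B) = 3 + B**2 + B*(-5 + B)**2 (P(B) = (B**2 + (B - 5)**2*B) + 3 = (B**2 + (-5 + B)**2*B) + 3 = (B**2 + B*(-5 + B)**2) + 3 = 3 + B**2 + B*(-5 + B)**2)
P(Z(5))**4 = (3 + (-1/3)**2 - (-5 - 1/3)**2/3)**4 = (3 + 1/9 - (-16/3)**2/3)**4 = (3 + 1/9 - 1/3*256/9)**4 = (3 + 1/9 - 256/27)**4 = (-172/27)**4 = 875213056/531441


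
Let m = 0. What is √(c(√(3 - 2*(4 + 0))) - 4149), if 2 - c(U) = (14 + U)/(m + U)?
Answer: √(-103700 + 70*I*√5)/5 ≈ 0.048606 + 64.405*I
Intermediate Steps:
c(U) = 2 - (14 + U)/U (c(U) = 2 - (14 + U)/(0 + U) = 2 - (14 + U)/U)
√(c(√(3 - 2*(4 + 0))) - 4149) = √((-14 + √(3 - 2*(4 + 0)))/(√(3 - 2*(4 + 0))) - 4149) = √((-14 + √(3 - 2*4))/(√(3 - 2*4)) - 4149) = √((-14 + √(3 - 8))/(√(3 - 8)) - 4149) = √((-14 + √(-5))/(√(-5)) - 4149) = √((-14 + I*√5)/((I*√5)) - 4149) = √((-I*√5/5)*(-14 + I*√5) - 4149) = √(-I*√5*(-14 + I*√5)/5 - 4149) = √(-4149 - I*√5*(-14 + I*√5)/5)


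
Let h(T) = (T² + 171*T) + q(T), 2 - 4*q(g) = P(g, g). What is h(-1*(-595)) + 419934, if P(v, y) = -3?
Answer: 3502821/4 ≈ 8.7571e+5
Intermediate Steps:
q(g) = 5/4 (q(g) = ½ - ¼*(-3) = ½ + ¾ = 5/4)
h(T) = 5/4 + T² + 171*T (h(T) = (T² + 171*T) + 5/4 = 5/4 + T² + 171*T)
h(-1*(-595)) + 419934 = (5/4 + (-1*(-595))² + 171*(-1*(-595))) + 419934 = (5/4 + 595² + 171*595) + 419934 = (5/4 + 354025 + 101745) + 419934 = 1823085/4 + 419934 = 3502821/4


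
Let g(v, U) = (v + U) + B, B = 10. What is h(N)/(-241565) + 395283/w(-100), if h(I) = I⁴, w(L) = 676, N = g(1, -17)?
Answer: 95485661799/163297940 ≈ 584.73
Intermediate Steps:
g(v, U) = 10 + U + v (g(v, U) = (v + U) + 10 = (U + v) + 10 = 10 + U + v)
N = -6 (N = 10 - 17 + 1 = -6)
h(N)/(-241565) + 395283/w(-100) = (-6)⁴/(-241565) + 395283/676 = 1296*(-1/241565) + 395283*(1/676) = -1296/241565 + 395283/676 = 95485661799/163297940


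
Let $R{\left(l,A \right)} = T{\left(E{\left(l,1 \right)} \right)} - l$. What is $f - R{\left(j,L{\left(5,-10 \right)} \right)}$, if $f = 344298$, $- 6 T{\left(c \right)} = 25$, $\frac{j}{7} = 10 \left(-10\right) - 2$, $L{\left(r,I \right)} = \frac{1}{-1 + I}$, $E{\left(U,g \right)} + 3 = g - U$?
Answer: $\frac{2061529}{6} \approx 3.4359 \cdot 10^{5}$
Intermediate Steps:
$E{\left(U,g \right)} = -3 + g - U$ ($E{\left(U,g \right)} = -3 - \left(U - g\right) = -3 + g - U$)
$j = -714$ ($j = 7 \left(10 \left(-10\right) - 2\right) = 7 \left(-100 - 2\right) = 7 \left(-102\right) = -714$)
$T{\left(c \right)} = - \frac{25}{6}$ ($T{\left(c \right)} = \left(- \frac{1}{6}\right) 25 = - \frac{25}{6}$)
$R{\left(l,A \right)} = - \frac{25}{6} - l$
$f - R{\left(j,L{\left(5,-10 \right)} \right)} = 344298 - \left(- \frac{25}{6} - -714\right) = 344298 - \left(- \frac{25}{6} + 714\right) = 344298 - \frac{4259}{6} = \frac{2061529}{6}$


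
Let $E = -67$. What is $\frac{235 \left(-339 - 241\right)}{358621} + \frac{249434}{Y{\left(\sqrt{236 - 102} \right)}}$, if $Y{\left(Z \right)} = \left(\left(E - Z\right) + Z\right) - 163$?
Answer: $- \frac{44741809757}{41241415} \approx -1084.9$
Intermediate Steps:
$Y{\left(Z \right)} = -230$ ($Y{\left(Z \right)} = \left(\left(-67 - Z\right) + Z\right) - 163 = -67 - 163 = -230$)
$\frac{235 \left(-339 - 241\right)}{358621} + \frac{249434}{Y{\left(\sqrt{236 - 102} \right)}} = \frac{235 \left(-339 - 241\right)}{358621} + \frac{249434}{-230} = 235 \left(-580\right) \frac{1}{358621} + 249434 \left(- \frac{1}{230}\right) = \left(-136300\right) \frac{1}{358621} - \frac{124717}{115} = - \frac{136300}{358621} - \frac{124717}{115} = - \frac{44741809757}{41241415}$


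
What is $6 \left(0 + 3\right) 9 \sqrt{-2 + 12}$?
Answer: $162 \sqrt{10} \approx 512.29$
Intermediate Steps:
$6 \left(0 + 3\right) 9 \sqrt{-2 + 12} = 6 \cdot 3 \cdot 9 \sqrt{10} = 18 \cdot 9 \sqrt{10} = 162 \sqrt{10}$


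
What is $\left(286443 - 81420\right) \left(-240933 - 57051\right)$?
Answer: $-61093573632$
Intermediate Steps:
$\left(286443 - 81420\right) \left(-240933 - 57051\right) = 205023 \left(-297984\right) = -61093573632$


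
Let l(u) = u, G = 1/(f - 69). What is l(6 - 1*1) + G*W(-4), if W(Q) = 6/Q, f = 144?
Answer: 249/50 ≈ 4.9800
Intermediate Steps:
G = 1/75 (G = 1/(144 - 69) = 1/75 ≈ 0.013333)
l(6 - 1*1) + G*W(-4) = (6 - 1*1) + (6/(-4))/75 = (6 - 1) + (6*(-¼))/75 = 5 + (1/75)*(-3/2) = 5 - 1/50 = 249/50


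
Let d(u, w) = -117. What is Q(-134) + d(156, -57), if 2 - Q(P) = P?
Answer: 19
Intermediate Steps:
Q(P) = 2 - P
Q(-134) + d(156, -57) = (2 - 1*(-134)) - 117 = (2 + 134) - 117 = 136 - 117 = 19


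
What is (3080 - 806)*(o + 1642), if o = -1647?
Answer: -11370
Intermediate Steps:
(3080 - 806)*(o + 1642) = (3080 - 806)*(-1647 + 1642) = 2274*(-5) = -11370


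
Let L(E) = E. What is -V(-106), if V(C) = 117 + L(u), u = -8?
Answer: -109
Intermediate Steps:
V(C) = 109 (V(C) = 117 - 8 = 109)
-V(-106) = -1*109 = -109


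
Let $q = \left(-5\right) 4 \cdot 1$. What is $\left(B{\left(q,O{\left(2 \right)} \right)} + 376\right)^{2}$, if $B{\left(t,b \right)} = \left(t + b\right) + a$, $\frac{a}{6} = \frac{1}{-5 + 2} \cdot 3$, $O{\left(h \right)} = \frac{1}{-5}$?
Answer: $\frac{3059001}{25} \approx 1.2236 \cdot 10^{5}$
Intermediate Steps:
$O{\left(h \right)} = - \frac{1}{5}$
$q = -20$ ($q = \left(-20\right) 1 = -20$)
$a = -6$ ($a = 6 \frac{1}{-5 + 2} \cdot 3 = 6 \frac{1}{-3} \cdot 3 = 6 \left(\left(- \frac{1}{3}\right) 3\right) = 6 \left(-1\right) = -6$)
$B{\left(t,b \right)} = -6 + b + t$ ($B{\left(t,b \right)} = \left(t + b\right) - 6 = \left(b + t\right) - 6 = -6 + b + t$)
$\left(B{\left(q,O{\left(2 \right)} \right)} + 376\right)^{2} = \left(\left(-6 - \frac{1}{5} - 20\right) + 376\right)^{2} = \left(- \frac{131}{5} + 376\right)^{2} = \left(\frac{1749}{5}\right)^{2} = \frac{3059001}{25}$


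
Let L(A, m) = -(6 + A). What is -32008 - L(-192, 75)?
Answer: -32194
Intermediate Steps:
L(A, m) = -6 - A
-32008 - L(-192, 75) = -32008 - (-6 - 1*(-192)) = -32008 - (-6 + 192) = -32008 - 1*186 = -32008 - 186 = -32194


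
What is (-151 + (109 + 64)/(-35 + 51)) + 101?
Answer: -627/16 ≈ -39.188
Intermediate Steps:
(-151 + (109 + 64)/(-35 + 51)) + 101 = (-151 + 173/16) + 101 = -2243/16 + 101 = -627/16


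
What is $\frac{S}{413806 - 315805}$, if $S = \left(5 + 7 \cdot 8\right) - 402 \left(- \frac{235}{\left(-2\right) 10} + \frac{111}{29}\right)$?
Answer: $- \frac{359669}{5684058} \approx -0.063277$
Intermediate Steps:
$S = - \frac{359669}{58}$ ($S = \left(5 + 56\right) - 402 \left(- \frac{235}{-20} + 111 \cdot \frac{1}{29}\right) = 61 - 402 \left(\left(-235\right) \left(- \frac{1}{20}\right) + \frac{111}{29}\right) = 61 - 402 \left(\frac{47}{4} + \frac{111}{29}\right) = 61 - \frac{363207}{58} = - \frac{359669}{58} \approx -6201.2$)
$\frac{S}{413806 - 315805} = - \frac{359669}{58 \left(413806 - 315805\right)} = - \frac{359669}{58 \cdot 98001} = \left(- \frac{359669}{58}\right) \frac{1}{98001} = - \frac{359669}{5684058}$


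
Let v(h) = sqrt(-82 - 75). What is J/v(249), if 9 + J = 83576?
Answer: -83567*I*sqrt(157)/157 ≈ -6669.4*I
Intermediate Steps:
v(h) = I*sqrt(157) (v(h) = sqrt(-157) = I*sqrt(157))
J = 83567 (J = -9 + 83576 = 83567)
J/v(249) = 83567/((I*sqrt(157))) = 83567*(-I*sqrt(157)/157) = -83567*I*sqrt(157)/157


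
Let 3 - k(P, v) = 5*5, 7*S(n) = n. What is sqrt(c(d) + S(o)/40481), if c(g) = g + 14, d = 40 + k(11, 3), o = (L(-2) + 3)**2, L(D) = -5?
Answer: 2*sqrt(13109696671)/40481 ≈ 5.6569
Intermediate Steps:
o = 4 (o = (-5 + 3)**2 = (-2)**2 = 4)
S(n) = n/7
k(P, v) = -22 (k(P, v) = 3 - 5*5 = 3 - 1*25 = 3 - 25 = -22)
d = 18 (d = 40 - 22 = 18)
c(g) = 14 + g
sqrt(c(d) + S(o)/40481) = sqrt((14 + 18) + ((1/7)*4)/40481) = sqrt(32 + (4/7)*(1/40481)) = sqrt(32 + 4/283367) = sqrt(9067748/283367) = 2*sqrt(13109696671)/40481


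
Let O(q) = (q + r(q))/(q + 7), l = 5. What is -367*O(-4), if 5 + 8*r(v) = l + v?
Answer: 1101/2 ≈ 550.50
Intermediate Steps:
r(v) = v/8 (r(v) = -5/8 + (5 + v)/8 = -5/8 + (5/8 + v/8) = v/8)
O(q) = 9*q/(8*(7 + q)) (O(q) = (q + q/8)/(q + 7) = (9*q/8)/(7 + q) = 9*q/(8*(7 + q)))
-367*O(-4) = -3303*(-4)/(8*(7 - 4)) = -3303*(-4)/(8*3) = -367*(-3/2) = 1101/2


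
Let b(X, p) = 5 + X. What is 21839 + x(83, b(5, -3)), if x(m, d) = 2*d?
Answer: 21859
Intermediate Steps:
21839 + x(83, b(5, -3)) = 21839 + 2*(5 + 5) = 21839 + 2*10 = 21839 + 20 = 21859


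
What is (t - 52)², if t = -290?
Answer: 116964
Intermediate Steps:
(t - 52)² = (-290 - 52)² = (-342)² = 116964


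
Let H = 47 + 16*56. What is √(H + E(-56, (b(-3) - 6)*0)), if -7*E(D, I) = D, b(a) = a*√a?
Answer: √951 ≈ 30.838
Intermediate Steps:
b(a) = a^(3/2)
H = 943 (H = 47 + 896 = 943)
E(D, I) = -D/7
√(H + E(-56, (b(-3) - 6)*0)) = √(943 - ⅐*(-56)) = √(943 + 8) = √951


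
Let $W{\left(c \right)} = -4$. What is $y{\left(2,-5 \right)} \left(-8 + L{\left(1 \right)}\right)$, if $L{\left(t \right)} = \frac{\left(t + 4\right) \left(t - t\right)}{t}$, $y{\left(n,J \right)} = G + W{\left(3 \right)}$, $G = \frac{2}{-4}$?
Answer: $36$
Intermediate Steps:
$G = - \frac{1}{2}$ ($G = 2 \left(- \frac{1}{4}\right) = - \frac{1}{2} \approx -0.5$)
$y{\left(n,J \right)} = - \frac{9}{2}$ ($y{\left(n,J \right)} = - \frac{1}{2} - 4 = - \frac{9}{2}$)
$L{\left(t \right)} = 0$ ($L{\left(t \right)} = \frac{\left(4 + t\right) 0}{t} = \frac{0}{t} = 0$)
$y{\left(2,-5 \right)} \left(-8 + L{\left(1 \right)}\right) = - \frac{9 \left(-8 + 0\right)}{2} = \left(- \frac{9}{2}\right) \left(-8\right) = 36$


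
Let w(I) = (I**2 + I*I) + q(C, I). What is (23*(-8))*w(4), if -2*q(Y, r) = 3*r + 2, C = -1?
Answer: -4600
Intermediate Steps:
q(Y, r) = -1 - 3*r/2 (q(Y, r) = -(3*r + 2)/2 = -(2 + 3*r)/2 = -1 - 3*r/2)
w(I) = -1 + 2*I**2 - 3*I/2 (w(I) = (I**2 + I*I) + (-1 - 3*I/2) = (I**2 + I**2) + (-1 - 3*I/2) = 2*I**2 + (-1 - 3*I/2) = -1 + 2*I**2 - 3*I/2)
(23*(-8))*w(4) = (23*(-8))*(-1 + 2*4**2 - 3/2*4) = -184*(-1 + 2*16 - 6) = -184*(-1 + 32 - 6) = -184*25 = -4600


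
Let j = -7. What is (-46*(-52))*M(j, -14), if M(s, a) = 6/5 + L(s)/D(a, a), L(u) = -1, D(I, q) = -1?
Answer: 26312/5 ≈ 5262.4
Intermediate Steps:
M(s, a) = 11/5 (M(s, a) = 6/5 - 1/(-1) = 6*(⅕) - 1*(-1) = 6/5 + 1 = 11/5)
(-46*(-52))*M(j, -14) = -46*(-52)*(11/5) = 2392*(11/5) = 26312/5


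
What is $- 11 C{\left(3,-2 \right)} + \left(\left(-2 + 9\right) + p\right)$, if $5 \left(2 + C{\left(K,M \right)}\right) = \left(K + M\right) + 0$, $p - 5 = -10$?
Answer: $\frac{109}{5} \approx 21.8$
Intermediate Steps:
$p = -5$ ($p = 5 - 10 = -5$)
$C{\left(K,M \right)} = -2 + \frac{K}{5} + \frac{M}{5}$ ($C{\left(K,M \right)} = -2 + \frac{\left(K + M\right) + 0}{5} = -2 + \frac{K + M}{5} = -2 + \left(\frac{K}{5} + \frac{M}{5}\right) = -2 + \frac{K}{5} + \frac{M}{5}$)
$- 11 C{\left(3,-2 \right)} + \left(\left(-2 + 9\right) + p\right) = - 11 \left(-2 + \frac{1}{5} \cdot 3 + \frac{1}{5} \left(-2\right)\right) + \left(\left(-2 + 9\right) - 5\right) = - 11 \left(-2 + \frac{3}{5} - \frac{2}{5}\right) + \left(7 - 5\right) = \left(-11\right) \left(- \frac{9}{5}\right) + 2 = \frac{99}{5} + 2 = \frac{109}{5}$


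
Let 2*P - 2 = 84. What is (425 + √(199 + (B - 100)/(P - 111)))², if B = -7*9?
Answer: (14450 + √232815)²/1156 ≈ 1.9289e+5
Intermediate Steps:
P = 43 (P = 1 + (½)*84 = 1 + 42 = 43)
B = -63
(425 + √(199 + (B - 100)/(P - 111)))² = (425 + √(199 + (-63 - 100)/(43 - 111)))² = (425 + √(199 - 163/(-68)))² = (425 + √(199 - 163*(-1/68)))² = (425 + √(199 + 163/68))² = (425 + √(13695/68))² = (425 + √232815/34)²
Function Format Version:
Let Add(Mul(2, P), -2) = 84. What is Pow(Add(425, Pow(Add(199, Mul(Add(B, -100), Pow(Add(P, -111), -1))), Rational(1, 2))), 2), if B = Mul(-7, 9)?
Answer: Mul(Rational(1, 1156), Pow(Add(14450, Pow(232815, Rational(1, 2))), 2)) ≈ 1.9289e+5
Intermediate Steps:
P = 43 (P = Add(1, Mul(Rational(1, 2), 84)) = Add(1, 42) = 43)
B = -63
Pow(Add(425, Pow(Add(199, Mul(Add(B, -100), Pow(Add(P, -111), -1))), Rational(1, 2))), 2) = Pow(Add(425, Pow(Add(199, Mul(Add(-63, -100), Pow(Add(43, -111), -1))), Rational(1, 2))), 2) = Pow(Add(425, Pow(Add(199, Mul(-163, Pow(-68, -1))), Rational(1, 2))), 2) = Pow(Add(425, Pow(Add(199, Mul(-163, Rational(-1, 68))), Rational(1, 2))), 2) = Pow(Add(425, Pow(Add(199, Rational(163, 68)), Rational(1, 2))), 2) = Pow(Add(425, Pow(Rational(13695, 68), Rational(1, 2))), 2) = Pow(Add(425, Mul(Rational(1, 34), Pow(232815, Rational(1, 2)))), 2)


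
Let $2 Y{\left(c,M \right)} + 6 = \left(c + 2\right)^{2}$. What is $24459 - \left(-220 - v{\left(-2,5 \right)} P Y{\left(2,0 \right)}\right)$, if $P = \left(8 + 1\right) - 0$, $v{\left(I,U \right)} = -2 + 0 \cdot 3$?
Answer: $24589$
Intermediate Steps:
$Y{\left(c,M \right)} = -3 + \frac{\left(2 + c\right)^{2}}{2}$ ($Y{\left(c,M \right)} = -3 + \frac{\left(c + 2\right)^{2}}{2} = -3 + \frac{\left(2 + c\right)^{2}}{2}$)
$v{\left(I,U \right)} = -2$ ($v{\left(I,U \right)} = -2 + 0 = -2$)
$P = 9$ ($P = 9 + 0 = 9$)
$24459 - \left(-220 - v{\left(-2,5 \right)} P Y{\left(2,0 \right)}\right) = 24459 - \left(-220 - \left(-2\right) 9 \left(-3 + \frac{\left(2 + 2\right)^{2}}{2}\right)\right) = 24459 - \left(-220 - - 18 \left(-3 + \frac{4^{2}}{2}\right)\right) = 24459 - \left(-220 - - 18 \left(-3 + \frac{1}{2} \cdot 16\right)\right) = 24459 - \left(-220 - - 18 \left(-3 + 8\right)\right) = 24459 - \left(-220 - \left(-18\right) 5\right) = 24459 - \left(-220 - -90\right) = 24459 - \left(-220 + 90\right) = 24459 - -130 = 24459 + 130 = 24589$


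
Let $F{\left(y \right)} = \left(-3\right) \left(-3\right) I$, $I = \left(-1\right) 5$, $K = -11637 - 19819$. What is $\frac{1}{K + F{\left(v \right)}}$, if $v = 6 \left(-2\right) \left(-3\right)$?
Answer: $- \frac{1}{31501} \approx -3.1745 \cdot 10^{-5}$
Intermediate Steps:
$v = 36$ ($v = \left(-12\right) \left(-3\right) = 36$)
$K = -31456$
$I = -5$
$F{\left(y \right)} = -45$ ($F{\left(y \right)} = \left(-3\right) \left(-3\right) \left(-5\right) = 9 \left(-5\right) = -45$)
$\frac{1}{K + F{\left(v \right)}} = \frac{1}{-31456 - 45} = \frac{1}{-31501} = - \frac{1}{31501}$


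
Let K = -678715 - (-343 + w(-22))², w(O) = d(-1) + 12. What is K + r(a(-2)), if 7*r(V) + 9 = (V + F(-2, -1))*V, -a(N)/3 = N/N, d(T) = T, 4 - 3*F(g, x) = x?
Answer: -5522578/7 ≈ -7.8894e+5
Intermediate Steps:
F(g, x) = 4/3 - x/3
a(N) = -3 (a(N) = -3*N/N = -3*1 = -3)
w(O) = 11 (w(O) = -1 + 12 = 11)
r(V) = -9/7 + V*(5/3 + V)/7 (r(V) = -9/7 + ((V + (4/3 - ⅓*(-1)))*V)/7 = -9/7 + ((V + (4/3 + ⅓))*V)/7 = -9/7 + ((V + 5/3)*V)/7 = -9/7 + ((5/3 + V)*V)/7 = -9/7 + (V*(5/3 + V))/7 = -9/7 + V*(5/3 + V)/7)
K = -788939 (K = -678715 - (-343 + 11)² = -678715 - 1*(-332)² = -678715 - 1*110224 = -678715 - 110224 = -788939)
K + r(a(-2)) = -788939 + (-9/7 + (⅐)*(-3)² + (5/21)*(-3)) = -788939 + (-9/7 + (⅐)*9 - 5/7) = -788939 + (-9/7 + 9/7 - 5/7) = -788939 - 5/7 = -5522578/7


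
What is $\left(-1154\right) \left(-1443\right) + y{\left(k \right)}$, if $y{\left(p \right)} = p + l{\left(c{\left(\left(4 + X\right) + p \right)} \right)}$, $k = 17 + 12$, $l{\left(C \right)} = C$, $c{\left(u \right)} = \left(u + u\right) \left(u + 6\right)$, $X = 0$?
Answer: $1667825$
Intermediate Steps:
$c{\left(u \right)} = 2 u \left(6 + u\right)$
$k = 29$
$y{\left(p \right)} = p + 2 \left(4 + p\right) \left(10 + p\right)$ ($y{\left(p \right)} = p + 2 \left(\left(4 + 0\right) + p\right) \left(6 + \left(\left(4 + 0\right) + p\right)\right) = p + 2 \left(4 + p\right) \left(6 + \left(4 + p\right)\right) = p + 2 \left(4 + p\right) \left(10 + p\right)$)
$\left(-1154\right) \left(-1443\right) + y{\left(k \right)} = \left(-1154\right) \left(-1443\right) + \left(29 + 2 \left(4 + 29\right) \left(10 + 29\right)\right) = 1665222 + \left(29 + 2 \cdot 33 \cdot 39\right) = 1665222 + \left(29 + 2574\right) = 1665222 + 2603 = 1667825$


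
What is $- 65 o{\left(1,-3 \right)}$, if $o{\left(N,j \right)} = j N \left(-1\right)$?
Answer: $-195$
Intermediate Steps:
$o{\left(N,j \right)} = - N j$ ($o{\left(N,j \right)} = N j \left(-1\right) = - N j$)
$- 65 o{\left(1,-3 \right)} = - 65 \left(\left(-1\right) 1 \left(-3\right)\right) = \left(-65\right) 3 = -195$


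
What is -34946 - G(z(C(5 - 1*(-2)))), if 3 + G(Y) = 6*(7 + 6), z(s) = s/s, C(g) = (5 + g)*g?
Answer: -35021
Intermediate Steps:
C(g) = g*(5 + g)
z(s) = 1
G(Y) = 75 (G(Y) = -3 + 6*(7 + 6) = -3 + 6*13 = -3 + 78 = 75)
-34946 - G(z(C(5 - 1*(-2)))) = -34946 - 1*75 = -34946 - 75 = -35021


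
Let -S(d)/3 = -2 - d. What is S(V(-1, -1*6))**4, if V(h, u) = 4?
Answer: 104976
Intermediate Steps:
S(d) = 6 + 3*d (S(d) = -3*(-2 - d) = 6 + 3*d)
S(V(-1, -1*6))**4 = (6 + 3*4)**4 = (6 + 12)**4 = 18**4 = 104976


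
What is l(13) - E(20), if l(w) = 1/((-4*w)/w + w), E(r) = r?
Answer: -179/9 ≈ -19.889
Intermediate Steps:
l(w) = 1/(-4 + w)
l(13) - E(20) = 1/(-4 + 13) - 1*20 = 1/9 - 20 = ⅑ - 20 = -179/9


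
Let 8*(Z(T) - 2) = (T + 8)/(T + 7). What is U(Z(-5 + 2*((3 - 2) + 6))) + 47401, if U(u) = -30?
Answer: 47371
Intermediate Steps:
Z(T) = 2 + (8 + T)/(8*(7 + T)) (Z(T) = 2 + ((T + 8)/(T + 7))/8 = 2 + ((8 + T)/(7 + T))/8 = 2 + (8 + T)/(8*(7 + T)))
U(Z(-5 + 2*((3 - 2) + 6))) + 47401 = -30 + 47401 = 47371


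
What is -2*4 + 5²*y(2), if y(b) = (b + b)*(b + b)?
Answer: 392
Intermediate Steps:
y(b) = 4*b² (y(b) = (2*b)*(2*b) = 4*b²)
-2*4 + 5²*y(2) = -2*4 + 5²*(4*2²) = -8 + 25*(4*4) = -8 + 25*16 = -8 + 400 = 392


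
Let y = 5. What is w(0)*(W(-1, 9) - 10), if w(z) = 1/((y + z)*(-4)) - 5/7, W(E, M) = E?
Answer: 1177/140 ≈ 8.4071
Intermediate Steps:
w(z) = -5/7 - 1/(4*(5 + z)) (w(z) = 1/((5 + z)*(-4)) - 5/7 = -1/4/(5 + z) - 5*1/7 = -1/(4*(5 + z)) - 5/7 = -5/7 - 1/(4*(5 + z)))
w(0)*(W(-1, 9) - 10) = ((-107 - 20*0)/(28*(5 + 0)))*(-1 - 10) = ((1/28)*(-107 + 0)/5)*(-11) = ((1/28)*(1/5)*(-107))*(-11) = -107/140*(-11) = 1177/140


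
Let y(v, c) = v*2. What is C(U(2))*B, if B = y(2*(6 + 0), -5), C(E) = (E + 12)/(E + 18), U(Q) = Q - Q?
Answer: 16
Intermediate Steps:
y(v, c) = 2*v
U(Q) = 0
C(E) = (12 + E)/(18 + E)
B = 24 (B = 2*(2*(6 + 0)) = 2*(2*6) = 2*12 = 24)
C(U(2))*B = ((12 + 0)/(18 + 0))*24 = (12/18)*24 = ((1/18)*12)*24 = (⅔)*24 = 16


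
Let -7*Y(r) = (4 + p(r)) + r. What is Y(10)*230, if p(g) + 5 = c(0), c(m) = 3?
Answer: -2760/7 ≈ -394.29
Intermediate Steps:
p(g) = -2 (p(g) = -5 + 3 = -2)
Y(r) = -2/7 - r/7 (Y(r) = -((4 - 2) + r)/7 = -(2 + r)/7 = -2/7 - r/7)
Y(10)*230 = (-2/7 - 1/7*10)*230 = (-2/7 - 10/7)*230 = -12/7*230 = -2760/7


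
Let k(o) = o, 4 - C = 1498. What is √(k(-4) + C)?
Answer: I*√1498 ≈ 38.704*I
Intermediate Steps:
C = -1494 (C = 4 - 1*1498 = 4 - 1498 = -1494)
√(k(-4) + C) = √(-4 - 1494) = √(-1498) = I*√1498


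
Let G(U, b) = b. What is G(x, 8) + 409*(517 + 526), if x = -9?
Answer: 426595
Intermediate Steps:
G(x, 8) + 409*(517 + 526) = 8 + 409*(517 + 526) = 8 + 409*1043 = 8 + 426587 = 426595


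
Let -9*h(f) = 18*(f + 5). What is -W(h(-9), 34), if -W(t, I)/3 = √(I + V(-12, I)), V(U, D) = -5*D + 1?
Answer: 9*I*√15 ≈ 34.857*I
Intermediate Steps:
h(f) = -10 - 2*f (h(f) = -2*(f + 5) = -2*(5 + f) = -(90 + 18*f)/9 = -10 - 2*f)
V(U, D) = 1 - 5*D
W(t, I) = -3*√(1 - 4*I) (W(t, I) = -3*√(I + (1 - 5*I)) = -3*√(1 - 4*I))
-W(h(-9), 34) = -(-3)*√(1 - 4*34) = -(-3)*√(1 - 136) = -(-3)*√(-135) = -(-3)*3*I*√15 = -(-9)*I*√15 = 9*I*√15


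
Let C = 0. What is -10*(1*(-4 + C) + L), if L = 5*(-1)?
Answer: 90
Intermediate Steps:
L = -5
-10*(1*(-4 + C) + L) = -10*(1*(-4 + 0) - 5) = -10*(1*(-4) - 5) = -10*(-4 - 5) = -10*(-9) = 90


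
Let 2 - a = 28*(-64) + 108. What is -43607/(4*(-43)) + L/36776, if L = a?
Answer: 50124407/197671 ≈ 253.57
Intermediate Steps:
a = 1686 (a = 2 - (28*(-64) + 108) = 2 - (-1792 + 108) = 2 - 1*(-1684) = 2 + 1684 = 1686)
L = 1686
-43607/(4*(-43)) + L/36776 = -43607/(4*(-43)) + 1686/36776 = -43607/(-172) + 1686*(1/36776) = -43607*(-1/172) + 843/18388 = 43607/172 + 843/18388 = 50124407/197671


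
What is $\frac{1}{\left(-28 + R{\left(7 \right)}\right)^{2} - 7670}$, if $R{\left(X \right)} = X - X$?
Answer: $- \frac{1}{6886} \approx -0.00014522$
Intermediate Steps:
$R{\left(X \right)} = 0$
$\frac{1}{\left(-28 + R{\left(7 \right)}\right)^{2} - 7670} = \frac{1}{\left(-28 + 0\right)^{2} - 7670} = \frac{1}{\left(-28\right)^{2} - 7670} = \frac{1}{784 - 7670} = \frac{1}{-6886} = - \frac{1}{6886}$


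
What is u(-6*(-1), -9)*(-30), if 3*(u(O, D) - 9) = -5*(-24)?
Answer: -1470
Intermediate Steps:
u(O, D) = 49 (u(O, D) = 9 + (-5*(-24))/3 = 9 + (⅓)*120 = 9 + 40 = 49)
u(-6*(-1), -9)*(-30) = 49*(-30) = -1470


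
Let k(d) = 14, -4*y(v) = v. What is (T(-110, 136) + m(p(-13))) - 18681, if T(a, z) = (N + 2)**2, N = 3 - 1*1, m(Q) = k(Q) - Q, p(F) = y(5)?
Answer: -74599/4 ≈ -18650.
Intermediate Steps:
y(v) = -v/4
p(F) = -5/4 (p(F) = -1/4*5 = -5/4)
m(Q) = 14 - Q
N = 2 (N = 3 - 1 = 2)
T(a, z) = 16 (T(a, z) = (2 + 2)**2 = 4**2 = 16)
(T(-110, 136) + m(p(-13))) - 18681 = (16 + (14 - 1*(-5/4))) - 18681 = (16 + (14 + 5/4)) - 18681 = (16 + 61/4) - 18681 = 125/4 - 18681 = -74599/4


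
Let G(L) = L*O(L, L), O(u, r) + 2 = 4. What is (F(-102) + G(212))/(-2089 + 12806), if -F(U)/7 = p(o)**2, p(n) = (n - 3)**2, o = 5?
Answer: 312/10717 ≈ 0.029113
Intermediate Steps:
O(u, r) = 2 (O(u, r) = -2 + 4 = 2)
p(n) = (-3 + n)**2
G(L) = 2*L (G(L) = L*2 = 2*L)
F(U) = -112 (F(U) = -7*(-3 + 5)**4 = -7*(2**2)**2 = -7*4**2 = -7*16 = -112)
(F(-102) + G(212))/(-2089 + 12806) = (-112 + 2*212)/(-2089 + 12806) = (-112 + 424)/10717 = 312*(1/10717) = 312/10717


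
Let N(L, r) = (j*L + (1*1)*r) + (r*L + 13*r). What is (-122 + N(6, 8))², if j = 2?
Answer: 2500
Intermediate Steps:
N(L, r) = 2*L + 14*r + L*r (N(L, r) = (2*L + (1*1)*r) + (r*L + 13*r) = (2*L + 1*r) + (L*r + 13*r) = (2*L + r) + (13*r + L*r) = (r + 2*L) + (13*r + L*r) = 2*L + 14*r + L*r)
(-122 + N(6, 8))² = (-122 + (2*6 + 14*8 + 6*8))² = (-122 + (12 + 112 + 48))² = (-122 + 172)² = 50² = 2500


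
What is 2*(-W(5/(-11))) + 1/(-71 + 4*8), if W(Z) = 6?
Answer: -469/39 ≈ -12.026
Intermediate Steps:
2*(-W(5/(-11))) + 1/(-71 + 4*8) = 2*(-1*6) + 1/(-71 + 4*8) = 2*(-6) + 1/(-71 + 32) = -12 + 1/(-39) = -12 - 1/39 = -469/39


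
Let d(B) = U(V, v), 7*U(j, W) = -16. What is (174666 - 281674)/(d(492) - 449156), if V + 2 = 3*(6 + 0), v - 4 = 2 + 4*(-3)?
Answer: 17024/71457 ≈ 0.23824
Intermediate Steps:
v = -6 (v = 4 + (2 + 4*(-3)) = 4 + (2 - 12) = 4 - 10 = -6)
V = 16 (V = -2 + 3*(6 + 0) = -2 + 3*6 = -2 + 18 = 16)
U(j, W) = -16/7 (U(j, W) = (1/7)*(-16) = -16/7)
d(B) = -16/7
(174666 - 281674)/(d(492) - 449156) = (174666 - 281674)/(-16/7 - 449156) = -107008/(-3144108/7) = -107008*(-7/3144108) = 17024/71457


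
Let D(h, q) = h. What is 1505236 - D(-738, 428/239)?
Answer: 1505974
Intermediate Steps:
1505236 - D(-738, 428/239) = 1505236 - 1*(-738) = 1505236 + 738 = 1505974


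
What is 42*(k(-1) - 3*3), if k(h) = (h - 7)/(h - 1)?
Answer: -210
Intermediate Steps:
k(h) = (-7 + h)/(-1 + h)
42*(k(-1) - 3*3) = 42*((-7 - 1)/(-1 - 1) - 3*3) = 42*(-8/(-2) - 9) = 42*(-1/2*(-8) - 9) = 42*(4 - 9) = 42*(-5) = -210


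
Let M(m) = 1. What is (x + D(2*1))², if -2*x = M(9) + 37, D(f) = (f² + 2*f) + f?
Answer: 81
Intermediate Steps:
D(f) = f² + 3*f
x = -19 (x = -(1 + 37)/2 = -½*38 = -19)
(x + D(2*1))² = (-19 + (2*1)*(3 + 2*1))² = (-19 + 2*(3 + 2))² = (-19 + 2*5)² = (-19 + 10)² = (-9)² = 81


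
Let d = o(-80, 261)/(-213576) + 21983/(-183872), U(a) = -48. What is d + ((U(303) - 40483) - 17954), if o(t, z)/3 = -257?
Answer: -7361372757993/125867456 ≈ -58485.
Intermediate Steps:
o(t, z) = -771 (o(t, z) = 3*(-257) = -771)
d = -14593833/125867456 (d = -771/(-213576) + 21983/(-183872) = -771*(-1/213576) + 21983*(-1/183872) = 257/71192 - 1691/14144 = -14593833/125867456 ≈ -0.11595)
d + ((U(303) - 40483) - 17954) = -14593833/125867456 + ((-48 - 40483) - 17954) = -14593833/125867456 + (-40531 - 17954) = -14593833/125867456 - 58485 = -7361372757993/125867456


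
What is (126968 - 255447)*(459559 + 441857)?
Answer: -115813026264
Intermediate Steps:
(126968 - 255447)*(459559 + 441857) = -128479*901416 = -115813026264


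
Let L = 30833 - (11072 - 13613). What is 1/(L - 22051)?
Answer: 1/11323 ≈ 8.8316e-5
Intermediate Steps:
L = 33374 (L = 30833 - 1*(-2541) = 30833 + 2541 = 33374)
1/(L - 22051) = 1/(33374 - 22051) = 1/11323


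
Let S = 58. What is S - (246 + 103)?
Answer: -291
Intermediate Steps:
S - (246 + 103) = 58 - (246 + 103) = 58 - 1*349 = 58 - 349 = -291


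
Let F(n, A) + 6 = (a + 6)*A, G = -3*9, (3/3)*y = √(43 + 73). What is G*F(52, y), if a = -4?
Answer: 162 - 108*√29 ≈ -419.60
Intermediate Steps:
y = 2*√29 (y = √(43 + 73) = √116 = 2*√29 ≈ 10.770)
G = -27
F(n, A) = -6 + 2*A (F(n, A) = -6 + (-4 + 6)*A = -6 + 2*A)
G*F(52, y) = -27*(-6 + 2*(2*√29)) = -27*(-6 + 4*√29) = 162 - 108*√29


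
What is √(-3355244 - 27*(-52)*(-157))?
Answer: 2*I*√893918 ≈ 1890.9*I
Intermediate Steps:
√(-3355244 - 27*(-52)*(-157)) = √(-3355244 + 1404*(-157)) = √(-3355244 - 220428) = √(-3575672) = 2*I*√893918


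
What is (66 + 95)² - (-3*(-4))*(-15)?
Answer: 26101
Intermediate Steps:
(66 + 95)² - (-3*(-4))*(-15) = 161² - 12*(-15) = 25921 - 1*(-180) = 25921 + 180 = 26101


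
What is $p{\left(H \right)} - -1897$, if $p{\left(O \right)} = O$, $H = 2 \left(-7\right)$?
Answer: $1883$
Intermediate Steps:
$H = -14$
$p{\left(H \right)} - -1897 = -14 - -1897 = -14 + 1897 = 1883$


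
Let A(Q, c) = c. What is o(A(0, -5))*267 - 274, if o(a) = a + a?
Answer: -2944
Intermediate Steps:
o(a) = 2*a
o(A(0, -5))*267 - 274 = (2*(-5))*267 - 274 = -10*267 - 274 = -2670 - 274 = -2944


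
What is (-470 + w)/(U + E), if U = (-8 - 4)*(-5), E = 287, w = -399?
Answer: -869/347 ≈ -2.5043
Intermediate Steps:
U = 60 (U = -12*(-5) = 60)
(-470 + w)/(U + E) = (-470 - 399)/(60 + 287) = -869/347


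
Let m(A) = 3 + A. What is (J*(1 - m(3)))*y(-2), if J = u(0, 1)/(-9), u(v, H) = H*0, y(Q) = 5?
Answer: 0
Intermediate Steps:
u(v, H) = 0
J = 0 (J = 0/(-9) = 0*(-⅑) = 0)
(J*(1 - m(3)))*y(-2) = (0*(1 - (3 + 3)))*5 = (0*(1 - 1*6))*5 = (0*(1 - 6))*5 = (0*(-5))*5 = 0*5 = 0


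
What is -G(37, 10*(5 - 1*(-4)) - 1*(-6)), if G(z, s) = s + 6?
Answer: -102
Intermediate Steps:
G(z, s) = 6 + s
-G(37, 10*(5 - 1*(-4)) - 1*(-6)) = -(6 + (10*(5 - 1*(-4)) - 1*(-6))) = -(6 + (10*(5 + 4) + 6)) = -(6 + (10*9 + 6)) = -(6 + (90 + 6)) = -(6 + 96) = -1*102 = -102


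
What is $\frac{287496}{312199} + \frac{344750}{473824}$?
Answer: $\frac{121926554977}{73963689488} \approx 1.6485$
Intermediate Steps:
$\frac{287496}{312199} + \frac{344750}{473824} = 287496 \cdot \frac{1}{312199} + 344750 \cdot \frac{1}{473824} = \frac{287496}{312199} + \frac{172375}{236912} = \frac{121926554977}{73963689488}$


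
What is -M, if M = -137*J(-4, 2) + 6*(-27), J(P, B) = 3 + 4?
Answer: 1121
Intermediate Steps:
J(P, B) = 7
M = -1121 (M = -137*7 + 6*(-27) = -959 - 162 = -1121)
-M = -1*(-1121) = 1121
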